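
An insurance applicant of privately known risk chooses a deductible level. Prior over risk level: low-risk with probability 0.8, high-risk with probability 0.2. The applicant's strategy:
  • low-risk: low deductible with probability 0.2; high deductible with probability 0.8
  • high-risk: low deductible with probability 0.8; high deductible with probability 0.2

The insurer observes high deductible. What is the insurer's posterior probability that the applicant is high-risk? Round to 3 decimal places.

P(high deductible) = 0.8·0.8 + 0.2·0.2 = 0.68
P(high-risk | high deductible) = (0.2·0.2) / 0.68 = 0.04 / 0.68 = 0.0588235

0.059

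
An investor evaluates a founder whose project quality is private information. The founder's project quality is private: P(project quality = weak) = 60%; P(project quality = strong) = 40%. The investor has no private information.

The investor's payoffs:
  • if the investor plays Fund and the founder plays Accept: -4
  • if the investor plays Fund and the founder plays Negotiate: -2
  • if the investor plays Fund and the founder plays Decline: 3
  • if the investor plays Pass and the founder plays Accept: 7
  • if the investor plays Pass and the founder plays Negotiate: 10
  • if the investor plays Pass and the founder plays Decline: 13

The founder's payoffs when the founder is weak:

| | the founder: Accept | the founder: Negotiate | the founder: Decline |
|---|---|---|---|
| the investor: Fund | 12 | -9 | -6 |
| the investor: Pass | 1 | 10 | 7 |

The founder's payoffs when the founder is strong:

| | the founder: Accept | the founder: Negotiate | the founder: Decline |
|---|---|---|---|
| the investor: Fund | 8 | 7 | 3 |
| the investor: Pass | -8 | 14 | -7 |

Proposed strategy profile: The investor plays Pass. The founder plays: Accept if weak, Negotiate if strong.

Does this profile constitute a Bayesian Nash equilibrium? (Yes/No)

The investor plays Pass: E[Pass] = 0.6·(7) + 0.4·(10) = 8.2; E[Fund] = -3.2. Best-responding. ✓
The founder (project quality weak), facing Pass: Accept gives 1, Negotiate gives 10, Decline gives 7. Proposed Accept is not best — profitable deviation exists. ✗
The founder (project quality strong), facing Pass: Accept gives -8, Negotiate gives 14, Decline gives -7. Proposed Negotiate is best. ✓

No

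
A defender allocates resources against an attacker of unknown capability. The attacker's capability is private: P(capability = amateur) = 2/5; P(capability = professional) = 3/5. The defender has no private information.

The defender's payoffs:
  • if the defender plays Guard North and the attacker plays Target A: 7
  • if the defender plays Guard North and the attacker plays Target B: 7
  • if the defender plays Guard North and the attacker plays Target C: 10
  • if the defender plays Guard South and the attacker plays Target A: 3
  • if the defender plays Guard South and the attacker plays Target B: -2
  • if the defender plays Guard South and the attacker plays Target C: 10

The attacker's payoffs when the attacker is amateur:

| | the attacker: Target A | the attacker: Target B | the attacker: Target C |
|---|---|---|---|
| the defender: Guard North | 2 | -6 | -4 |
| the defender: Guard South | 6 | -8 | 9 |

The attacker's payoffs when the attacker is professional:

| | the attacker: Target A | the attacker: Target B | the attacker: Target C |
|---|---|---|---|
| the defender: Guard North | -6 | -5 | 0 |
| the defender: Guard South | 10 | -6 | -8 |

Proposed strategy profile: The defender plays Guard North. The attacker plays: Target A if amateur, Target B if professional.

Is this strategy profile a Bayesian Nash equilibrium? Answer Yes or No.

The defender plays Guard North: E[Guard North] = 2/5·(7) + 3/5·(7) = 7; E[Guard South] = 0. Best-responding. ✓
The attacker (capability amateur), facing Guard North: Target A gives 2, Target B gives -6, Target C gives -4. Proposed Target A is best. ✓
The attacker (capability professional), facing Guard North: Target A gives -6, Target B gives -5, Target C gives 0. Proposed Target B is not best — profitable deviation exists. ✗

No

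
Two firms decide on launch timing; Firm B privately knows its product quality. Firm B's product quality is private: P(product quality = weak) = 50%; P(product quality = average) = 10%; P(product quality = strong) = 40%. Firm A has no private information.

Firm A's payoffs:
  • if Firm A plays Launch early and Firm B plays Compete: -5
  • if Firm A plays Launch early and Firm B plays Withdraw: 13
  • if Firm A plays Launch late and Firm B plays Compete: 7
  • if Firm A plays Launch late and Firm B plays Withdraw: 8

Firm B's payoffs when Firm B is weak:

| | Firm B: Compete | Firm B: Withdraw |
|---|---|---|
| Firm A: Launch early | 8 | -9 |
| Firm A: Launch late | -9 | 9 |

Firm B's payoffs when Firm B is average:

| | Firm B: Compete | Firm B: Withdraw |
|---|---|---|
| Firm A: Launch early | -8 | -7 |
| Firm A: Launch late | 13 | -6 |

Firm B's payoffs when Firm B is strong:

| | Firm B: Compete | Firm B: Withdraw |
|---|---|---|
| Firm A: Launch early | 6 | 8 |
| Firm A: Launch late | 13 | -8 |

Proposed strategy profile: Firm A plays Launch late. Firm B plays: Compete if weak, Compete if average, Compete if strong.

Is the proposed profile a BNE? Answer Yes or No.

Firm A plays Launch late: E[Launch late] = 0.5·(7) + 0.1·(7) + 0.4·(7) = 7; E[Launch early] = -5. Best-responding. ✓
Firm B (product quality weak), facing Launch late: Compete gives -9, Withdraw gives 9. Proposed Compete is not best — profitable deviation exists. ✗
Firm B (product quality average), facing Launch late: Compete gives 13, Withdraw gives -6. Proposed Compete is best. ✓
Firm B (product quality strong), facing Launch late: Compete gives 13, Withdraw gives -8. Proposed Compete is best. ✓

No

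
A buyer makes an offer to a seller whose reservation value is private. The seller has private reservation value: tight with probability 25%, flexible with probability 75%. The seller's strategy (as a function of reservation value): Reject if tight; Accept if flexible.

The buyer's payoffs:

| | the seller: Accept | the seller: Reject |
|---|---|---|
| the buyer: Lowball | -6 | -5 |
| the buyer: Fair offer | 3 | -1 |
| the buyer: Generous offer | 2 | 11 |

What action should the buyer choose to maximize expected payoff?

E[Lowball] = 0.25·(-5) + 0.75·(-6) = -5.75
E[Fair offer] = 0.25·(-1) + 0.75·(3) = 2
E[Generous offer] = 0.25·(11) + 0.75·(2) = 4.25
Best response: Generous offer (4.25 is the largest).

Generous offer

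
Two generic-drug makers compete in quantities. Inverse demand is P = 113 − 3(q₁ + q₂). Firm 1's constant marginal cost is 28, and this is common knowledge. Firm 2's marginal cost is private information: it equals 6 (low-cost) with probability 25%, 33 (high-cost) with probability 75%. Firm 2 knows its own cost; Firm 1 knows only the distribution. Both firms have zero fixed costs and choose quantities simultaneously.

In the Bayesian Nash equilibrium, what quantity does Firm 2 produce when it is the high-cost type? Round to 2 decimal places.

8.71

Type-c best response for Firm 2: q₂(c) = (113 − c)/6 − q₁/2.
Firm 1 maximizes expected profit; its first-order condition is 113 − 6q₁ − 3E[q₂] − 28 = 0.
Substituting E[q₂] and solving: E[c₂] = 26.25, so q₁ = (113 − 2·28 + 26.25)/9 = 9.25.
q₂(high-cost) = (113 − 33 − 3·9.25)/6 = 8.70833.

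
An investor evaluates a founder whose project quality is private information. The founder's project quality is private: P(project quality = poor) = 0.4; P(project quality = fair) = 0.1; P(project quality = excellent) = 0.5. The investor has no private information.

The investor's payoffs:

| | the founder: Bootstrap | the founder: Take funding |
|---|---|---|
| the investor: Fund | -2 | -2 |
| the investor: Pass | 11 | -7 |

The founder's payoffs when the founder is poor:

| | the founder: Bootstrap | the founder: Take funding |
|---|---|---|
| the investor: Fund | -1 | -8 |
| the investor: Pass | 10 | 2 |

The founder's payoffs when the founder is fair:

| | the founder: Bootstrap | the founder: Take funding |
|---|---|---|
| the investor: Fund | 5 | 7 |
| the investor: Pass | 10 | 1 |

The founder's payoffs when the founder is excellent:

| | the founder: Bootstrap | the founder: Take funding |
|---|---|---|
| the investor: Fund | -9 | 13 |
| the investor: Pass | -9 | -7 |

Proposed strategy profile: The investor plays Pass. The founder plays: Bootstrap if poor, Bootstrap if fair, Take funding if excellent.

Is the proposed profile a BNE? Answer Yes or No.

The investor plays Pass: E[Pass] = 0.4·(11) + 0.1·(11) + 0.5·(-7) = 2; E[Fund] = -2. Best-responding. ✓
The founder (project quality poor), facing Pass: Bootstrap gives 10, Take funding gives 2. Proposed Bootstrap is best. ✓
The founder (project quality fair), facing Pass: Bootstrap gives 10, Take funding gives 1. Proposed Bootstrap is best. ✓
The founder (project quality excellent), facing Pass: Bootstrap gives -9, Take funding gives -7. Proposed Take funding is best. ✓

Yes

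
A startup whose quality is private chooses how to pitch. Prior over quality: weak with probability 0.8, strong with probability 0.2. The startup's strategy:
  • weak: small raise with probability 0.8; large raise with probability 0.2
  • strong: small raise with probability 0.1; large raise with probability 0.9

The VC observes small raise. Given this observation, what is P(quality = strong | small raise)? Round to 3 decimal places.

Apply Bayes' rule using the sender's strategy as the likelihood.
P(small raise) = 0.8·0.8 + 0.2·0.1 = 0.66
P(strong | small raise) = (0.2·0.1) / 0.66 = 0.02 / 0.66 = 0.030303

0.030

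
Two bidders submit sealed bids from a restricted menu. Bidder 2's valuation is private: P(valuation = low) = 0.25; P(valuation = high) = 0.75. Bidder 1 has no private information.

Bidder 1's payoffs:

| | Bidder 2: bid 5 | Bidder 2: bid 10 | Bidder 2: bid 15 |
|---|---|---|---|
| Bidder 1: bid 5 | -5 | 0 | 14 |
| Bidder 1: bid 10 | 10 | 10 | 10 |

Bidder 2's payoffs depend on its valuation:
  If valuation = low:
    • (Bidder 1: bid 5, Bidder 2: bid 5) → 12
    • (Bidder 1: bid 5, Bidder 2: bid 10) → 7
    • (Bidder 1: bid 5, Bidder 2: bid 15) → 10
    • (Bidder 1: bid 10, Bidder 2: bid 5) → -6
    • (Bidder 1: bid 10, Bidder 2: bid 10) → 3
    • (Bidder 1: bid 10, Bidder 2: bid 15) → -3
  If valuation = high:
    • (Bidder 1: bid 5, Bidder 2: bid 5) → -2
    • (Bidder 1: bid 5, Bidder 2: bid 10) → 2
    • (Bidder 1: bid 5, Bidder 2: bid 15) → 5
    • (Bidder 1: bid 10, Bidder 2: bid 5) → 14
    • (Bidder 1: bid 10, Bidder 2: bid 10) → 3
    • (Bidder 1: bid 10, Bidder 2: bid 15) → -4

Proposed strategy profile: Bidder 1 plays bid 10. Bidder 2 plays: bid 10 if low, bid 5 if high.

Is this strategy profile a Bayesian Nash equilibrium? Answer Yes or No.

Yes

Bidder 1 plays bid 10: E[bid 10] = 0.25·(10) + 0.75·(10) = 10; E[bid 5] = -3.75. Best-responding. ✓
Bidder 2 (valuation low), facing bid 10: bid 5 gives -6, bid 10 gives 3, bid 15 gives -3. Proposed bid 10 is best. ✓
Bidder 2 (valuation high), facing bid 10: bid 5 gives 14, bid 10 gives 3, bid 15 gives -4. Proposed bid 5 is best. ✓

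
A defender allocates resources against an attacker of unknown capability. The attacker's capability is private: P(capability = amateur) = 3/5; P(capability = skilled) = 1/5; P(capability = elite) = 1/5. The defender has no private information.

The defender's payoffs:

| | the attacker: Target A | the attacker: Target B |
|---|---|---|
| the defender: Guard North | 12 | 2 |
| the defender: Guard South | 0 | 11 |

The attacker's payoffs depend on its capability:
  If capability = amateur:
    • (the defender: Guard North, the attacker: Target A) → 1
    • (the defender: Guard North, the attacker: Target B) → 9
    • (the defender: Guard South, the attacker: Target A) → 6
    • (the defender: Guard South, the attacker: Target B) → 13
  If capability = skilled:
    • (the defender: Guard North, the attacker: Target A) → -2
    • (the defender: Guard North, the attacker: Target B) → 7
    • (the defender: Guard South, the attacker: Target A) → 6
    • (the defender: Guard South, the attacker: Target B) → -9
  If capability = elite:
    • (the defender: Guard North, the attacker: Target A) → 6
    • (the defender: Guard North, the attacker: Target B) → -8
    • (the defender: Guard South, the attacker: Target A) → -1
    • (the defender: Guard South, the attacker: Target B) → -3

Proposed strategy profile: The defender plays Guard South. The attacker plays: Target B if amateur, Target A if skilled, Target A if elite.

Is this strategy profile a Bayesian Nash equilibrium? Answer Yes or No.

The defender plays Guard South: E[Guard South] = 3/5·(11) + 1/5·(0) + 1/5·(0) = 33/5; E[Guard North] = 6. Best-responding. ✓
The attacker (capability amateur), facing Guard South: Target A gives 6, Target B gives 13. Proposed Target B is best. ✓
The attacker (capability skilled), facing Guard South: Target A gives 6, Target B gives -9. Proposed Target A is best. ✓
The attacker (capability elite), facing Guard South: Target A gives -1, Target B gives -3. Proposed Target A is best. ✓

Yes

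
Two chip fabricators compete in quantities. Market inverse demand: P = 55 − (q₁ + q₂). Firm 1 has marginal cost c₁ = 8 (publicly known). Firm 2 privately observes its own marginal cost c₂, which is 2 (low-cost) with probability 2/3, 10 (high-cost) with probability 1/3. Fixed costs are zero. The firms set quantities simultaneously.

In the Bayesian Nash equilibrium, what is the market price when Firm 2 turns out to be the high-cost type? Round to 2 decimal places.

25.22

Type-c best response for Firm 2: q₂(c) = (55 − c)/2 − q₁/2.
Firm 1 maximizes expected profit; its first-order condition is 55 − 2q₁ − E[q₂] − 8 = 0.
Substituting E[q₂] and solving: E[c₂] = 4.66667, so q₁ = (55 − 2·8 + 4.66667)/3 = 14.5556.
q₂(high-cost) = 15.2222, so P = 55 − (14.5556 + 15.2222) = 25.2222.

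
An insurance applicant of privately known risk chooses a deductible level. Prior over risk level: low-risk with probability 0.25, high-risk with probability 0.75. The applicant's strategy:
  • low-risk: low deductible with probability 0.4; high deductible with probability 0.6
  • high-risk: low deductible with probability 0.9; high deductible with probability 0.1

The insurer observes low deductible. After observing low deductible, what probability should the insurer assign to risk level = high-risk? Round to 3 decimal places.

0.871

P(low deductible) = 0.25·0.4 + 0.75·0.9 = 0.775
P(high-risk | low deductible) = (0.75·0.9) / 0.775 = 0.675 / 0.775 = 0.870968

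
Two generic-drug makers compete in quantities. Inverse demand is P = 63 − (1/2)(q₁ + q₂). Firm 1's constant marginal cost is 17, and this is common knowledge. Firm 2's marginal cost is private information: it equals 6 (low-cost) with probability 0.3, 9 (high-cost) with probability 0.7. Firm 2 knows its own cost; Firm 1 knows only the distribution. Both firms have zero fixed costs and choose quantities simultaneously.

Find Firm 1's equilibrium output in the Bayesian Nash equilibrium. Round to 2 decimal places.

24.73

Each type of Firm 2 best-responds to q₁; Firm 1 best-responds to the expected q₂ over Firm 2's types.
Firm 2 with cost c maximizes (63 − (1/2)(q₁+q₂) − c)·q₂, giving q₂(c) = (63 − c − (1/2)q₁).
E[c₂] = 0.3·6 + 0.7·9 = 8.1
Firm 1's FOC against E[q₂] yields q₁ = (63 − 2·17 + E[c₂])/(3/2) = (63 − 34 + 8.1)/(3/2) = 24.7333.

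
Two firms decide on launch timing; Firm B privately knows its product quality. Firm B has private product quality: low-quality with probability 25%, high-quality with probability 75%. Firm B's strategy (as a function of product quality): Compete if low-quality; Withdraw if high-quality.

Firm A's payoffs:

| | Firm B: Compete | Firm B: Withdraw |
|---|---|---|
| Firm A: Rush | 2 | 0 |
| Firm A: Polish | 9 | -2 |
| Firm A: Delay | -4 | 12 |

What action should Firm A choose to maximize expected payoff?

Compute Firm A's expected payoff for each action, taking the expectation over Firm B's type.
E[Rush] = 0.25·(2) + 0.75·(0) = 0.5
E[Polish] = 0.25·(9) + 0.75·(-2) = 0.75
E[Delay] = 0.25·(-4) + 0.75·(12) = 8
Best response: Delay (8 is the largest).

Delay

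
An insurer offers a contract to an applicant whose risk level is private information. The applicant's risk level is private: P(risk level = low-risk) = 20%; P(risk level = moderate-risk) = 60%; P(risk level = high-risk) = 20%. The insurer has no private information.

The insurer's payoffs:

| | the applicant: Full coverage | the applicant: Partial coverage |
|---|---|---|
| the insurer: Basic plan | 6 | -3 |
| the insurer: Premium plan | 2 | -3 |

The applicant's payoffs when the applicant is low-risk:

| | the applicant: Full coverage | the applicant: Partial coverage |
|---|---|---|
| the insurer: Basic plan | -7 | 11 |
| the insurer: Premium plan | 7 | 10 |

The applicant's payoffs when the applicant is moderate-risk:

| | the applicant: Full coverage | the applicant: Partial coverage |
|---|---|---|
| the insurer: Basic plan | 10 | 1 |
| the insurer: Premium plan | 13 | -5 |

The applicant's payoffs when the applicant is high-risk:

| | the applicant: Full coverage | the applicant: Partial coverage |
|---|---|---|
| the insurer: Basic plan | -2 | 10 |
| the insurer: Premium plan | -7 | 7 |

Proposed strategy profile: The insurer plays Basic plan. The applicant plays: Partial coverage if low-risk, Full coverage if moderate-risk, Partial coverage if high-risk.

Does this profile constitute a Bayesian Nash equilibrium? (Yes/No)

Yes

The insurer plays Basic plan: E[Basic plan] = 0.2·(-3) + 0.6·(6) + 0.2·(-3) = 2.4; E[Premium plan] = 0. Best-responding. ✓
The applicant (risk level low-risk), facing Basic plan: Full coverage gives -7, Partial coverage gives 11. Proposed Partial coverage is best. ✓
The applicant (risk level moderate-risk), facing Basic plan: Full coverage gives 10, Partial coverage gives 1. Proposed Full coverage is best. ✓
The applicant (risk level high-risk), facing Basic plan: Full coverage gives -2, Partial coverage gives 10. Proposed Partial coverage is best. ✓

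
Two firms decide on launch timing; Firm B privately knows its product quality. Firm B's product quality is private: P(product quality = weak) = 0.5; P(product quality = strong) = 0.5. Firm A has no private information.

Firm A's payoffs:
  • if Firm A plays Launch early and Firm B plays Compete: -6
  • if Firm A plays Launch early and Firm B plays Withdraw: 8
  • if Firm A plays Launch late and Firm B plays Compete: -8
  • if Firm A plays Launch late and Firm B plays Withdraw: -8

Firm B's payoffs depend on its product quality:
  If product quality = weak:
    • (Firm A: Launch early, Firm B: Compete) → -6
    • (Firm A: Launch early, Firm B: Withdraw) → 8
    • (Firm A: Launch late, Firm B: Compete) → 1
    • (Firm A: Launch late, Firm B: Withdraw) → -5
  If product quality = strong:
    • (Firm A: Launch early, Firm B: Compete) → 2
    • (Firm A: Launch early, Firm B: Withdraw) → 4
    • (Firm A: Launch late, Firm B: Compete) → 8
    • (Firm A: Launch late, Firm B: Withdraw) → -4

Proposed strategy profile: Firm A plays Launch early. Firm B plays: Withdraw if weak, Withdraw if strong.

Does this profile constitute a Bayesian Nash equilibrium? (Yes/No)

A profile is a BNE iff every type of every player is best-responding given beliefs about the other side.
Firm A plays Launch early: E[Launch early] = 0.5·(8) + 0.5·(8) = 8; E[Launch late] = -8. Best-responding. ✓
Firm B (product quality weak), facing Launch early: Compete gives -6, Withdraw gives 8. Proposed Withdraw is best. ✓
Firm B (product quality strong), facing Launch early: Compete gives 2, Withdraw gives 4. Proposed Withdraw is best. ✓

Yes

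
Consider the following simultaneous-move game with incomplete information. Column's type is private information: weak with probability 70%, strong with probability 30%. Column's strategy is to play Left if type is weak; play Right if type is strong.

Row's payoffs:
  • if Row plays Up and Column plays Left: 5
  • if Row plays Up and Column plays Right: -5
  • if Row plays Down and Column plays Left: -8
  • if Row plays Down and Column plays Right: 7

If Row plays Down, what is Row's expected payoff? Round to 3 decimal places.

-3.500

E[Down] = 0.7·(-8) + 0.3·7 = (-5.6) + 2.1 = -3.5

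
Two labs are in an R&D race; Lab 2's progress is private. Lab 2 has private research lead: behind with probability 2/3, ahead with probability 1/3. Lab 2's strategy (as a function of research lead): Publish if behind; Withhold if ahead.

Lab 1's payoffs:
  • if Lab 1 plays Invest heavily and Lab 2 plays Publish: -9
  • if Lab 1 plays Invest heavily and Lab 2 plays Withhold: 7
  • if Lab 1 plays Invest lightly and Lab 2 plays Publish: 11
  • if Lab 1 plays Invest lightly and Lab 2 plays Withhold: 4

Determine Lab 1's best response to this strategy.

Compute Lab 1's expected payoff for each action, taking the expectation over Lab 2's type.
E[Invest heavily] = 2/3·(-9) + 1/3·(7) = -11/3
E[Invest lightly] = 2/3·(11) + 1/3·(4) = 26/3
Best response: Invest lightly (26/3 is the largest).

Invest lightly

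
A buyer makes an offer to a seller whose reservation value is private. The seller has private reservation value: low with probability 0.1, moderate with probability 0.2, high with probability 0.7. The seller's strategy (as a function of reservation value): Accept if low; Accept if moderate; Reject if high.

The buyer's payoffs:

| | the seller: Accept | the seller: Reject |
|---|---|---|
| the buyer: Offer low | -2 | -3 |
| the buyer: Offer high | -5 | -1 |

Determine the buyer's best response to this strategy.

E[Offer low] = 0.1·(-2) + 0.2·(-2) + 0.7·(-3) = -2.7
E[Offer high] = 0.1·(-5) + 0.2·(-5) + 0.7·(-1) = -2.2
Best response: Offer high (-2.2 is the largest).

Offer high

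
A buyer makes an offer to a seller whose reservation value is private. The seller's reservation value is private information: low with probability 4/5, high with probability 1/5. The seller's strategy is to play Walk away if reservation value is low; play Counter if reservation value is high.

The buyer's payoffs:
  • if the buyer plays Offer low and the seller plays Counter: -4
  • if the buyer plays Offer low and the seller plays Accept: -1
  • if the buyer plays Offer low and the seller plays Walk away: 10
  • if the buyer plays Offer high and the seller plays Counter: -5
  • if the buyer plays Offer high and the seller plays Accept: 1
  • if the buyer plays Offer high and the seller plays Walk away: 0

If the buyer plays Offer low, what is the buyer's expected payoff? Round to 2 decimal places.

7.20

Take the expectation over the seller's reservation value, weighting each type's action by its prior probability.
E[Offer low] = 4/5·10 + 1/5·(-4) = 8 + (-4/5) = 36/5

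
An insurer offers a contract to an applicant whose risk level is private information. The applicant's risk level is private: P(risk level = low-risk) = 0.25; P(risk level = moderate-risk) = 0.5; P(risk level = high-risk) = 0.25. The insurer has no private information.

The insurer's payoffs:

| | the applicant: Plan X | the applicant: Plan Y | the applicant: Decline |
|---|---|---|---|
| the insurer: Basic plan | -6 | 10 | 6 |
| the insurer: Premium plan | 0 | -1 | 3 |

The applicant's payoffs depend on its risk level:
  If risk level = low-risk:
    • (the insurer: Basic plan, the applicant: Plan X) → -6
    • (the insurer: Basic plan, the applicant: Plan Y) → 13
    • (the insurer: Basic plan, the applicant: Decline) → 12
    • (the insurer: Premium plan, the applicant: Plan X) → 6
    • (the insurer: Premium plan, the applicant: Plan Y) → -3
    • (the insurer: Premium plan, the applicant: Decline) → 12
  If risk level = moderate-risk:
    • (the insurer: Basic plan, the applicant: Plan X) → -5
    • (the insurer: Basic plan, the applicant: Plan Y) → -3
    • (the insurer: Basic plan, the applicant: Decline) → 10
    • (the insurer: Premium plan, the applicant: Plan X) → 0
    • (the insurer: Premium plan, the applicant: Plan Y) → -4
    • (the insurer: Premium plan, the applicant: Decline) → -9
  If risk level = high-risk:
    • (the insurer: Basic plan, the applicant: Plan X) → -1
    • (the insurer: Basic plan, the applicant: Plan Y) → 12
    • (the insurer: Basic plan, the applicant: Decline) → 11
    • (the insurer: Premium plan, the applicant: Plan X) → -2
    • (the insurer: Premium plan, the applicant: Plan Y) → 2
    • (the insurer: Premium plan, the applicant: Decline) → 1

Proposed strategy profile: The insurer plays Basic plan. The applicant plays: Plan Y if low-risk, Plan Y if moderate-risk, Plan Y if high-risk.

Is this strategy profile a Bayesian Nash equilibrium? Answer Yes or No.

A profile is a BNE iff every type of every player is best-responding given beliefs about the other side.
The insurer plays Basic plan: E[Basic plan] = 0.25·(10) + 0.5·(10) + 0.25·(10) = 10; E[Premium plan] = -1. Best-responding. ✓
The applicant (risk level low-risk), facing Basic plan: Plan X gives -6, Plan Y gives 13, Decline gives 12. Proposed Plan Y is best. ✓
The applicant (risk level moderate-risk), facing Basic plan: Plan X gives -5, Plan Y gives -3, Decline gives 10. Proposed Plan Y is not best — profitable deviation exists. ✗
The applicant (risk level high-risk), facing Basic plan: Plan X gives -1, Plan Y gives 12, Decline gives 11. Proposed Plan Y is best. ✓

No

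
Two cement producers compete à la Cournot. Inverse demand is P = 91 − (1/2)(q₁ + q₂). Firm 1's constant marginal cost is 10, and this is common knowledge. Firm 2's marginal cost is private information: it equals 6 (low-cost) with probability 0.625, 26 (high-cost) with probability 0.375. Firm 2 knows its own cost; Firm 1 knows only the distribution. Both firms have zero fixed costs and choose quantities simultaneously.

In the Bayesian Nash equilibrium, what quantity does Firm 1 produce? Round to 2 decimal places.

56.33

Each type of Firm 2 best-responds to q₁; Firm 1 best-responds to the expected q₂ over Firm 2's types.
Firm 2 with cost c maximizes (91 − (1/2)(q₁+q₂) − c)·q₂, giving q₂(c) = (91 − c − (1/2)q₁).
E[c₂] = 0.625·6 + 0.375·26 = 13.5
Firm 1's FOC against E[q₂] yields q₁ = (91 − 2·10 + E[c₂])/(3/2) = (91 − 20 + 13.5)/(3/2) = 56.3333.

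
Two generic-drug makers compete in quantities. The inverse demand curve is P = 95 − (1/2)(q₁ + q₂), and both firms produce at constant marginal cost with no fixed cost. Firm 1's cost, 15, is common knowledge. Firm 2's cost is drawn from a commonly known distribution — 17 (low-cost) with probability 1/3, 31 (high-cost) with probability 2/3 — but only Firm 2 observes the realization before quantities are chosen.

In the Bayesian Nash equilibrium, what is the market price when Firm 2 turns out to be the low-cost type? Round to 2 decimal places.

40.78

Firm 2 with cost c maximizes (95 − (1/2)(q₁+q₂) − c)·q₂, giving q₂(c) = (95 − c − (1/2)q₁).
E[c₂] = 1/3·17 + 2/3·31 = 26.3333
Firm 1's FOC against E[q₂] yields q₁ = (95 − 2·15 + E[c₂])/(3/2) = (95 − 30 + 26.3333)/(3/2) = 60.8889.
q₂(low-cost) = 47.5556, so P = 95 − (1/2)·(60.8889 + 47.5556) = 40.7778.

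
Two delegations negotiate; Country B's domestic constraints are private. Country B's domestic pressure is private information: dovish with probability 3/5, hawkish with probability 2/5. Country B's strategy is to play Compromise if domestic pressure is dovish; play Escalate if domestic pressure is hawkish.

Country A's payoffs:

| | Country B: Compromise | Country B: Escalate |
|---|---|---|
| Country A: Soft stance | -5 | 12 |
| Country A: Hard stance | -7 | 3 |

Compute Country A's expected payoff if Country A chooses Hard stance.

Take the expectation over Country B's domestic pressure, weighting each type's action by its prior probability.
E[Hard stance] = 3/5·(-7) + 2/5·3 = (-21/5) + 6/5 = -3

-3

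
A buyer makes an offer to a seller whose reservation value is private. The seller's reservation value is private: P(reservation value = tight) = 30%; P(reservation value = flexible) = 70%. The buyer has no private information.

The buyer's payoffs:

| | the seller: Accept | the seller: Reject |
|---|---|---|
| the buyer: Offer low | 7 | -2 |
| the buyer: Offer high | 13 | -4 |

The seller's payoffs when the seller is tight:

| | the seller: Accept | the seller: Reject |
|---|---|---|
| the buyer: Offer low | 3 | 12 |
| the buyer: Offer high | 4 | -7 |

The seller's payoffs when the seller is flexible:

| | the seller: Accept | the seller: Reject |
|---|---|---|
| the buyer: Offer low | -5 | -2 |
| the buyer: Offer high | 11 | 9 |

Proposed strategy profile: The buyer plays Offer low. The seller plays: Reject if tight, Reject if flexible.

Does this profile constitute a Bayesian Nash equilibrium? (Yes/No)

Yes

The buyer plays Offer low: E[Offer low] = 0.3·(-2) + 0.7·(-2) = -2; E[Offer high] = -4. Best-responding. ✓
The seller (reservation value tight), facing Offer low: Accept gives 3, Reject gives 12. Proposed Reject is best. ✓
The seller (reservation value flexible), facing Offer low: Accept gives -5, Reject gives -2. Proposed Reject is best. ✓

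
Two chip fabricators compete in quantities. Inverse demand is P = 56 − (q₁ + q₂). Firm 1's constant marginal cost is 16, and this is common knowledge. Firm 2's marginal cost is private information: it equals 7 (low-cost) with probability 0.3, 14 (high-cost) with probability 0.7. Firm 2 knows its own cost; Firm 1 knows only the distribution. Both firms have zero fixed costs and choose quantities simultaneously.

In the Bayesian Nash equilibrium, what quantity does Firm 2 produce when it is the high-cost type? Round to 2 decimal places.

15.02

Each type of Firm 2 best-responds to q₁; Firm 1 best-responds to the expected q₂ over Firm 2's types.
Firm 2 with cost c maximizes (56 − (q₁+q₂) − c)·q₂, giving q₂(c) = (56 − c − q₁)/2.
E[c₂] = 0.3·7 + 0.7·14 = 11.9
Firm 1's FOC against E[q₂] yields q₁ = (56 − 2·16 + E[c₂])/3 = (56 − 32 + 11.9)/3 = 11.9667.
q₂(high-cost) = (56 − 14 − 11.9667)/2 = 15.0167.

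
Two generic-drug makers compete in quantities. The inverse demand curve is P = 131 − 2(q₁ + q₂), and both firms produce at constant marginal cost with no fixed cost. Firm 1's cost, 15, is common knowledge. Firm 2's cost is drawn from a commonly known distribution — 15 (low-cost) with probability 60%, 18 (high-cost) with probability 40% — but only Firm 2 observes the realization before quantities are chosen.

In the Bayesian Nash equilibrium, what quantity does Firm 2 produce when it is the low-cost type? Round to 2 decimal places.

Firm 2 with cost c maximizes (131 − 2(q₁+q₂) − c)·q₂, giving q₂(c) = (131 − c − 2q₁)/4.
E[c₂] = 0.6·15 + 0.4·18 = 16.2
Firm 1's FOC against E[q₂] yields q₁ = (131 − 2·15 + E[c₂])/6 = (131 − 30 + 16.2)/6 = 19.5333.
q₂(low-cost) = (131 − 15 − 2·19.5333)/4 = 19.2333.

19.23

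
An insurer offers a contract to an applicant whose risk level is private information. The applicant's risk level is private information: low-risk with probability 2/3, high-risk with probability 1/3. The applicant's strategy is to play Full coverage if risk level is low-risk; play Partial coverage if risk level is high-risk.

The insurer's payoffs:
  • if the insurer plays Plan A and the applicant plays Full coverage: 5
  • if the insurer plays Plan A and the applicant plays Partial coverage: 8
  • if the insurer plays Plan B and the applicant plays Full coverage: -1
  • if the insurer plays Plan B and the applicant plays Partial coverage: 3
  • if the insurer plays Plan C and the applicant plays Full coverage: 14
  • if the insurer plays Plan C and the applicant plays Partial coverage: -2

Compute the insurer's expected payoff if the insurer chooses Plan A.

6

Take the expectation over the applicant's risk level, weighting each type's action by its prior probability.
E[Plan A] = 2/3·5 + 1/3·8 = 10/3 + 8/3 = 6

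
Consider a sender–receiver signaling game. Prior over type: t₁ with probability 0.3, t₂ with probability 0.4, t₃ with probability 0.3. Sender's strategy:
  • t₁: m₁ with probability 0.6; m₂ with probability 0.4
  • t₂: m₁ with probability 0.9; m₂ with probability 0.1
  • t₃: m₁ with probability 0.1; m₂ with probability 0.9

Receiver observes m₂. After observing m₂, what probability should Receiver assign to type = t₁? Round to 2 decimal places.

0.28

Apply Bayes' rule using the sender's strategy as the likelihood.
P(m₂) = 0.3·0.4 + 0.4·0.1 + 0.3·0.9 = 0.43
P(t₁ | m₂) = (0.3·0.4) / 0.43 = 0.12 / 0.43 = 0.27907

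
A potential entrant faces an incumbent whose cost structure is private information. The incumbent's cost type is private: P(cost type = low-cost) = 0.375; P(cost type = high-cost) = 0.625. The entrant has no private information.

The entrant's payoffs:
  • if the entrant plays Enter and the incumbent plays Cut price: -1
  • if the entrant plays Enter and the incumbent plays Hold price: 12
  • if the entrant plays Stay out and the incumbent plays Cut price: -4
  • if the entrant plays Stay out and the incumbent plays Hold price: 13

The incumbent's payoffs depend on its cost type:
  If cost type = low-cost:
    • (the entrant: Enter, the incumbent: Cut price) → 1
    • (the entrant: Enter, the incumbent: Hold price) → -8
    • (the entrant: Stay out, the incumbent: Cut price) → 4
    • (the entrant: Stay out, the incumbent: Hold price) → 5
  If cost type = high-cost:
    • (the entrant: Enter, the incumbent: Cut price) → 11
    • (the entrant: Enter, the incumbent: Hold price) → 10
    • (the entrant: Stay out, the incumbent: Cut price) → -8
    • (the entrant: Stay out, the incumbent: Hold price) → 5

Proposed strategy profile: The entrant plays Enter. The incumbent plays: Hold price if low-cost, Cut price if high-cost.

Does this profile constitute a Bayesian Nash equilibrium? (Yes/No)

The entrant plays Enter: E[Enter] = 0.375·(12) + 0.625·(-1) = 3.875; E[Stay out] = 2.375. Best-responding. ✓
The incumbent (cost type low-cost), facing Enter: Cut price gives 1, Hold price gives -8. Proposed Hold price is not best — profitable deviation exists. ✗
The incumbent (cost type high-cost), facing Enter: Cut price gives 11, Hold price gives 10. Proposed Cut price is best. ✓

No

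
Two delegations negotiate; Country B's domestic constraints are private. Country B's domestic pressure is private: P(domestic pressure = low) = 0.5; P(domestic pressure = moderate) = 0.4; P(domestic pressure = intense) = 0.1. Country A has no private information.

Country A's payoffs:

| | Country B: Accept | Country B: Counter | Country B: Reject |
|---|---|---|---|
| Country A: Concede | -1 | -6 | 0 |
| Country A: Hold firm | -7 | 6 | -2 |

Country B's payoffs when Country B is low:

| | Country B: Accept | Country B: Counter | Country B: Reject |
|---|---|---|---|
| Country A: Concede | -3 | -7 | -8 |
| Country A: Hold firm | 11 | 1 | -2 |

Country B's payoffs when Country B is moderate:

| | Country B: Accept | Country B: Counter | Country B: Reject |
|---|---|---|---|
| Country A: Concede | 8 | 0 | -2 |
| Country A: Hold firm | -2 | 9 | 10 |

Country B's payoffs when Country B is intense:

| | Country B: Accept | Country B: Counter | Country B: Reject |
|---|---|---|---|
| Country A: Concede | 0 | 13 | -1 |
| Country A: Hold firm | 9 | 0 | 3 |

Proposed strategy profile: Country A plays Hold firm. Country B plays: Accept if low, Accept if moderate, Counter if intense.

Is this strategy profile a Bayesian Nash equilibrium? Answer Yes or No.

Country A plays Hold firm: E[Hold firm] = 0.5·(-7) + 0.4·(-7) + 0.1·(6) = -5.7; E[Concede] = -1.5. Not best-responding. ✗
Country B (domestic pressure low), facing Hold firm: Accept gives 11, Counter gives 1, Reject gives -2. Proposed Accept is best. ✓
Country B (domestic pressure moderate), facing Hold firm: Accept gives -2, Counter gives 9, Reject gives 10. Proposed Accept is not best — profitable deviation exists. ✗
Country B (domestic pressure intense), facing Hold firm: Accept gives 9, Counter gives 0, Reject gives 3. Proposed Counter is not best — profitable deviation exists. ✗

No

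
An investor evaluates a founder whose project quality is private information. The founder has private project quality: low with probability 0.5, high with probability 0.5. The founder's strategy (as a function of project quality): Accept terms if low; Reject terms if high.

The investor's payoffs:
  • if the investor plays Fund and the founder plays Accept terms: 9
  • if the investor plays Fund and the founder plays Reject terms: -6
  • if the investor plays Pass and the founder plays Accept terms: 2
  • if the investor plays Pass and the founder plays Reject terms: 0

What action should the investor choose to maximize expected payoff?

Fund

Compute the investor's expected payoff for each action, taking the expectation over the founder's type.
E[Fund] = 0.5·(9) + 0.5·(-6) = 1.5
E[Pass] = 0.5·(2) + 0.5·(0) = 1
Best response: Fund (1.5 is the largest).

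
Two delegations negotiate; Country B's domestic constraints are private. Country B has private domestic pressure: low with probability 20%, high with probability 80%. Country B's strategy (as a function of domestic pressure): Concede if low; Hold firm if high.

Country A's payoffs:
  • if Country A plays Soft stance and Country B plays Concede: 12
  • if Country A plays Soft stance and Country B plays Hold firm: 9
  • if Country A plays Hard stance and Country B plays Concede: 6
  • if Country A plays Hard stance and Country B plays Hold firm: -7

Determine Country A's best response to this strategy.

Compute Country A's expected payoff for each action, taking the expectation over Country B's type.
E[Soft stance] = 0.2·(12) + 0.8·(9) = 9.6
E[Hard stance] = 0.2·(6) + 0.8·(-7) = -4.4
Best response: Soft stance (9.6 is the largest).

Soft stance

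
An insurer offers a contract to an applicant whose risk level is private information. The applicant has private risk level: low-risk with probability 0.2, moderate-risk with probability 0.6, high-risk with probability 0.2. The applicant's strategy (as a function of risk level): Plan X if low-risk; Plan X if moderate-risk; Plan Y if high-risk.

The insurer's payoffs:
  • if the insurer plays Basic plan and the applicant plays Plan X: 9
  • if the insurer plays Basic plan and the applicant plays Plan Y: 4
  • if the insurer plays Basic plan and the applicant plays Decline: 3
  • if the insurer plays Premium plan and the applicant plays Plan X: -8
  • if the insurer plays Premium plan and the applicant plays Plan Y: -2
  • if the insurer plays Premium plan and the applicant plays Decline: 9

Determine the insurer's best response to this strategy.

E[Basic plan] = 0.2·(9) + 0.6·(9) + 0.2·(4) = 8
E[Premium plan] = 0.2·(-8) + 0.6·(-8) + 0.2·(-2) = -6.8
Best response: Basic plan (8 is the largest).

Basic plan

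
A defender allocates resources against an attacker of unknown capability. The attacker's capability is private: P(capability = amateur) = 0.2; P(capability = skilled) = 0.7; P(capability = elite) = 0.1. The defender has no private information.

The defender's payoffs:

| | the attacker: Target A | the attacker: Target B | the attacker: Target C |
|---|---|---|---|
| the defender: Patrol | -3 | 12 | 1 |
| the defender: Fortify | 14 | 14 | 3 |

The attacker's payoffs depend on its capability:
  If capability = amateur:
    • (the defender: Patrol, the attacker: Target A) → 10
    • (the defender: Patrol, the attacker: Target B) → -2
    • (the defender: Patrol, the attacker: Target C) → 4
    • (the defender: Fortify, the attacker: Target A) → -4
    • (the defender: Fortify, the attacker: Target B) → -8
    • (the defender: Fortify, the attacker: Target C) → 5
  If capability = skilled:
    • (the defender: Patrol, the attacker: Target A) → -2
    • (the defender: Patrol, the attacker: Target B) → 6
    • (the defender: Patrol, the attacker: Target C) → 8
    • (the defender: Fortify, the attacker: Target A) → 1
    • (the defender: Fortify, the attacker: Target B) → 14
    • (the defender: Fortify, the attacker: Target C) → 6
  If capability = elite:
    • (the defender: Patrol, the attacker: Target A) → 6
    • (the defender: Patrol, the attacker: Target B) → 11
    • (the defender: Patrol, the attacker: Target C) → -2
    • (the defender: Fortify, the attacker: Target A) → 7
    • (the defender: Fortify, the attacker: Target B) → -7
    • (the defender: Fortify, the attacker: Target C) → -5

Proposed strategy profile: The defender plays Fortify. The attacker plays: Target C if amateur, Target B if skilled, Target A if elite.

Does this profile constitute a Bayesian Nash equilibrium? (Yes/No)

Yes

The defender plays Fortify: E[Fortify] = 0.2·(3) + 0.7·(14) + 0.1·(14) = 11.8; E[Patrol] = 8.3. Best-responding. ✓
The attacker (capability amateur), facing Fortify: Target A gives -4, Target B gives -8, Target C gives 5. Proposed Target C is best. ✓
The attacker (capability skilled), facing Fortify: Target A gives 1, Target B gives 14, Target C gives 6. Proposed Target B is best. ✓
The attacker (capability elite), facing Fortify: Target A gives 7, Target B gives -7, Target C gives -5. Proposed Target A is best. ✓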